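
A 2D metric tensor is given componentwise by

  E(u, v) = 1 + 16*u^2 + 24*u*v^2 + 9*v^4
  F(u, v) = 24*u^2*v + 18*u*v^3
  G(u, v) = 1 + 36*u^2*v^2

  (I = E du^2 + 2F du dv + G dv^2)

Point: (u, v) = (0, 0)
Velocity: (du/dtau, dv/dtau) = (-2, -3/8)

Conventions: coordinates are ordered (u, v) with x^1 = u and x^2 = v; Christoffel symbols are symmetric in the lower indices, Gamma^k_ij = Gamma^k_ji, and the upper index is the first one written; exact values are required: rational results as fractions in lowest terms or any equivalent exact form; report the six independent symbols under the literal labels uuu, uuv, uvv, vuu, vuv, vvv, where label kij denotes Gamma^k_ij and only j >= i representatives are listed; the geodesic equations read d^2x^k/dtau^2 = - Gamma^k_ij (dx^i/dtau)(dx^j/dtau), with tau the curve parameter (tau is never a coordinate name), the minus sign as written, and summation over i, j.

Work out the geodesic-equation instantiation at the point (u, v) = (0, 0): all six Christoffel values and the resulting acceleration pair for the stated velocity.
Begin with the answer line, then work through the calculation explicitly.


Answer: Gamma_uuu = 0, Gamma_uuv = 0, Gamma_uvv = 0, Gamma_vuu = 0, Gamma_vuv = 0, Gamma_vvv = 0; accelerations (d^2u/dtau^2, d^2v/dtau^2) = (0, 0)

E = 1, F = 0, G = 1 at the point
E_u = 0, E_v = 0, F_u = 0, F_v = 0, G_u = 0, G_v = 0
EG - F^2 = 1;  g^inv = (1) * [[1, 0], [0, 1]]
first-kind symbols [ij,l] = (1/2)(d_i g_jl + d_j g_il - d_l g_ij): [uu,u] = E_u/2 = 0, [uu,v] = F_u - E_v/2 = 0, [uv,u] = E_v/2 = 0, [uv,v] = G_u/2 = 0, [vv,u] = F_v - G_u/2 = 0, [vv,v] = G_v/2 = 0
Gamma^u_ij = (G*[ij,u] - F*[ij,v])/(EG - F^2), Gamma^v_ij = (E*[ij,v] - F*[ij,u])/(EG - F^2)
Gamma_uuu = 0, Gamma_uuv = 0, Gamma_uvv = 0, Gamma_vuu = 0, Gamma_vuv = 0, Gamma_vvv = 0
d^2u/dtau^2 = -(Gamma_uuu*(-2)^2 + 2*Gamma_uuv*(-2)*(-3/8) + Gamma_uvv*(-3/8)^2) = 0
d^2v/dtau^2 = -(Gamma_vuu*(-2)^2 + 2*Gamma_vuv*(-2)*(-3/8) + Gamma_vvv*(-3/8)^2) = 0


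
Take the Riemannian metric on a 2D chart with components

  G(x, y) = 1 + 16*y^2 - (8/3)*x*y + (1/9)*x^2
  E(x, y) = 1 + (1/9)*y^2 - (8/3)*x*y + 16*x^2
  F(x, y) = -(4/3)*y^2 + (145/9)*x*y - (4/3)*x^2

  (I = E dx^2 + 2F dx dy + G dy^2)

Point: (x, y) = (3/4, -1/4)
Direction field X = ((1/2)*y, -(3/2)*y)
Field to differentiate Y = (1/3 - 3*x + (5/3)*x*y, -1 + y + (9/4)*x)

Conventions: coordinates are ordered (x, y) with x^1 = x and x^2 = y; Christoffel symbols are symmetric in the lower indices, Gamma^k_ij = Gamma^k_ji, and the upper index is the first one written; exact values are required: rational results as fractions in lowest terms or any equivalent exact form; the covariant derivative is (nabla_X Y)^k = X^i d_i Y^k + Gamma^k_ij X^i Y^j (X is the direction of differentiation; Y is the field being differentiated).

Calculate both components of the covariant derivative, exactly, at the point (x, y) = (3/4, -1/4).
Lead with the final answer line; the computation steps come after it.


Answer: (nabla_X Y)^x = 118801/83424, (nabla_X Y)^y = -837/6952

E = 1513/144, F = -185/48, G = 41/16 at the point
E_x = 74/3, E_y = -37/18, F_x = -217/36, F_y = 51/4, G_x = 5/6, G_y = -10
EG - F^2 = 869/72;  g^inv = (72/869) * [[41/16, 185/48], [185/48, 1513/144]]
first-kind symbols [ij,l] = (1/2)(d_i g_jl + d_j g_il - d_l g_ij): [xx,x] = E_x/2 = 37/3, [xx,y] = F_x - E_y/2 = -5, [xy,x] = E_y/2 = -37/36, [xy,y] = G_x/2 = 5/12, [yy,x] = F_y - G_x/2 = 37/3, [yy,y] = G_y/2 = -5
Gamma^x_ij = (G*[ij,x] - F*[ij,y])/(EG - F^2), Gamma^y_ij = (E*[ij,y] - F*[ij,x])/(EG - F^2)
Gamma_xxx = 888/869, Gamma_xxy = -74/869, Gamma_xyy = 888/869, Gamma_yxx = -360/869, Gamma_yxy = 30/869, Gamma_yyy = -360/869
X = (-1/8, 3/8), Y = (-107/48, 7/16) at the point


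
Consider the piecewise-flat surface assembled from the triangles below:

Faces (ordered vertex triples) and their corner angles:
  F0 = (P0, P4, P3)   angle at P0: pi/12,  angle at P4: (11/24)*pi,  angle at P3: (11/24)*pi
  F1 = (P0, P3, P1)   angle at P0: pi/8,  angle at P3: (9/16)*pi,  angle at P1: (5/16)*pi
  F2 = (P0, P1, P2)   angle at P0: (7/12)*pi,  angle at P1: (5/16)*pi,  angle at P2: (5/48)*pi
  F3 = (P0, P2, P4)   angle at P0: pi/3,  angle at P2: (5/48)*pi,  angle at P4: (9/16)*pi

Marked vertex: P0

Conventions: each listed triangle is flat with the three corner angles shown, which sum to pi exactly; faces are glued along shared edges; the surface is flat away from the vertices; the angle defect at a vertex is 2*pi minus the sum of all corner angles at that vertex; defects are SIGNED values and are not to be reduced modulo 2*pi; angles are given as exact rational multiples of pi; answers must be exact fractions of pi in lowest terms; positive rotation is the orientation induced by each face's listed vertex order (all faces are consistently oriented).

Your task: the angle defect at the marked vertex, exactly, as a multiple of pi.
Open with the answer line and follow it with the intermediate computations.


Answer: defect(P0) = (7/8)*pi

Sum of corner angles at P0: (9/8)*pi
defect = 2*pi - (9/8)*pi


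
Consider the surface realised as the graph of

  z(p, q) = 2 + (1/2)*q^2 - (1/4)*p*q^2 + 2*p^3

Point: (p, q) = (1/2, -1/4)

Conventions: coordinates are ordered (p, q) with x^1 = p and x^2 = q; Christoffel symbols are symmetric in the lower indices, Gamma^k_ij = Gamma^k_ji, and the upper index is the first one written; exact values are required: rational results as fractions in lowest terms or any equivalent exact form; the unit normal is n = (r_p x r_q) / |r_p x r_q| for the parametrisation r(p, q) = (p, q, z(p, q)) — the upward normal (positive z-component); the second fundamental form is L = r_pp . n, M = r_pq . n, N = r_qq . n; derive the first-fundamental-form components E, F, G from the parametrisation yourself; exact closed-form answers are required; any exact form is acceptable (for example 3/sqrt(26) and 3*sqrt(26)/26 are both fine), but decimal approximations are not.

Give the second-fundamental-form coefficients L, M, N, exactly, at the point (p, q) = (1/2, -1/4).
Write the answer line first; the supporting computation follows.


Answer: L = 384*sqrt(13265)/13265, M = 8*sqrt(13265)/13265, N = 48*sqrt(13265)/13265

z_p = 95/64, z_q = -3/16, z_pp = 6, z_pq = 1/8, z_qq = 3/4
E = 13121/4096, F = -285/1024, G = 265/256; answer radicand W^2 = 13265/4096
unnormalised second-form numerators: l = 6, m = 1/8, n = 3/4; L = l/sqrt(13265/4096), and similarly M = m/sqrt(W^2), N = n/sqrt(W^2)


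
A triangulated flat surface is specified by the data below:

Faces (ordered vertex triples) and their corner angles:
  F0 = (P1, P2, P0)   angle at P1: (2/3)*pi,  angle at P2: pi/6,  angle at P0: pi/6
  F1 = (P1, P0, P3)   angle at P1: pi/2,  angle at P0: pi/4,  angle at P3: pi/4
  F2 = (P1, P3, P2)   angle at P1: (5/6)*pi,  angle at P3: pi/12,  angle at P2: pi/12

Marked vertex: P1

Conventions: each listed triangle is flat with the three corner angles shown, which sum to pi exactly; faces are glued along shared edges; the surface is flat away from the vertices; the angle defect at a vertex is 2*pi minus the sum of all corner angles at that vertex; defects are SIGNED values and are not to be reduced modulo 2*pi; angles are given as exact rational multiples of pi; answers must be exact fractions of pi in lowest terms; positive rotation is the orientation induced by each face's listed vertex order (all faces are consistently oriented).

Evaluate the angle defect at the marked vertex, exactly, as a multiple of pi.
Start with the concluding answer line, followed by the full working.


Answer: defect(P1) = 0

Sum of corner angles at P1: 2*pi
defect = 2*pi - 2*pi


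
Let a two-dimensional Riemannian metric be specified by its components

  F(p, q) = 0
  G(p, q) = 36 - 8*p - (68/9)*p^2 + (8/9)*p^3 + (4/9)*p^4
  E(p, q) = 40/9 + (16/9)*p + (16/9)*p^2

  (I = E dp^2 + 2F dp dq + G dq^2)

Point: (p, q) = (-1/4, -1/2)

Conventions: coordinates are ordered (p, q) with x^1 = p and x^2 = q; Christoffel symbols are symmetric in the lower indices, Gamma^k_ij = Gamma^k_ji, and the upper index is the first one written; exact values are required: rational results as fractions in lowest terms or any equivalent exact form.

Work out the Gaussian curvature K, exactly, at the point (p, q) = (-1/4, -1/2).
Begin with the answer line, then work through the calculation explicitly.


Answer: K = 3456/67081

E = 37/9, F = 0, G = 2401/64, EG - F^2 = 88837/576 at the point
E_p = 8/9, E_q = 0, F_p = 0, F_q = 0, G_p = -49/12, G_q = 0
E_qq = 0, F_pq = 0, G_pp = -145/9
Compute both Brioschi determinants and normalise by (EG - F^2)^2.
M1 = [[-E_qq/2 + F_pq - G_pp/2, E_p/2, F_p - E_q/2], [F_q - G_p/2, E, F], [G_q/2, F, G]] = [[145/18, 4/9, 0], [49/24, 37/9, 0], [0, 0, 2401/64]]; det M1 = 6264209/5184
M2 = [[0, E_q/2, G_p/2], [E_q/2, E, F], [G_p/2, F, G]] = [[0, 0, -49/24], [0, 37/9, 0], [-49/24, 0, 2401/64]]; det M2 = -88837/5184
det M1 - det M2 = 117649/96; K = 117649/96 / (88837/576)^2 = 3456/67081


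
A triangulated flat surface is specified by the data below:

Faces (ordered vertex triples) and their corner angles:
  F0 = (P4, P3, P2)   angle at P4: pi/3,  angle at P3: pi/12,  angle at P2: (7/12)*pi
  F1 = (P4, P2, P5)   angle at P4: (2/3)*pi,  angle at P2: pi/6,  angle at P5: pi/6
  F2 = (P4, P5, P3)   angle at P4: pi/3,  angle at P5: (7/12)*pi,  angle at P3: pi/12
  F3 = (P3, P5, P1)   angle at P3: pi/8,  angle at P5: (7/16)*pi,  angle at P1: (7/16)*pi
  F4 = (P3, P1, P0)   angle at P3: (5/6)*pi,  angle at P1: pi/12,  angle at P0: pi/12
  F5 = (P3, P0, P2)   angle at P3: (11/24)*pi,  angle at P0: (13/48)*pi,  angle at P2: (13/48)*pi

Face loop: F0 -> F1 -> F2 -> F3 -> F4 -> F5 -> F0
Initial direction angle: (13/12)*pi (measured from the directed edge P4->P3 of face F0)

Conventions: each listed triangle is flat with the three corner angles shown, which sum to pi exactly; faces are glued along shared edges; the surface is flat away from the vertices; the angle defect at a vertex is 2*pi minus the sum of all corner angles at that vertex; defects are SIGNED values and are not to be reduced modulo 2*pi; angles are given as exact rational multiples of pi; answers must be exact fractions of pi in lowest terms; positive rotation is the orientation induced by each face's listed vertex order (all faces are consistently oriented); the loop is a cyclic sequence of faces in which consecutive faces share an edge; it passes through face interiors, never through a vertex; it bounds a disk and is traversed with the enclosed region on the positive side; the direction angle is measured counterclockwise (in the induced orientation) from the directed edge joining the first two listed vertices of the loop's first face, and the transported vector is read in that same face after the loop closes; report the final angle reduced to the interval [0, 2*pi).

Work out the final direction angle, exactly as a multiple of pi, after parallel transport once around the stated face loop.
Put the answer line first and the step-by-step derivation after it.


Answer: final direction angle = pi/6

enclosed vertex P3: corner angles sum to (19/12)*pi, defect = 2*pi - (19/12)*pi = (5/12)*pi
enclosed vertex P4: corner angles sum to (4/3)*pi, defect = 2*pi - (4/3)*pi = (2/3)*pi
the rotation equals the total enclosed defect, so the final angle is initial + defects (mod 2*pi)
final angle = (13/12)*pi + (13/12)*pi = pi/6 (mod 2*pi)


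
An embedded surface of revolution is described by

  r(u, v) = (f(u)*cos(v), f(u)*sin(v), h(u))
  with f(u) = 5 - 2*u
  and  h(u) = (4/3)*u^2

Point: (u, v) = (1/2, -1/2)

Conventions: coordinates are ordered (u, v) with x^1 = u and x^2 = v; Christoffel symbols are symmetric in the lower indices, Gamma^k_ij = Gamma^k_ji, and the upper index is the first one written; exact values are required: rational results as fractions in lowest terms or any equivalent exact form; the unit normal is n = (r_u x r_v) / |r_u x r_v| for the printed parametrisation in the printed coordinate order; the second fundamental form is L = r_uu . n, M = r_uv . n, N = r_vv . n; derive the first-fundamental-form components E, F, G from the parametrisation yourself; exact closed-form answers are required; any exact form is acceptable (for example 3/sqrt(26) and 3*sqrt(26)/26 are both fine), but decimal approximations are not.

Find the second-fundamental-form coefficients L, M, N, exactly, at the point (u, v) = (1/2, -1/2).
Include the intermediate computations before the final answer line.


f = 4, f' = -2, f'' = 0, h' = 4/3, h'' = 8/3
E = 52/9, F = 0, G = 16; answer radicand W^2 = 52/9
unnormalised second-form numerators: l = -16/3, m = 0, n = 16/3; L = l/sqrt(52/9), and similarly M = m/sqrt(W^2), N = n/sqrt(W^2)

Answer: L = -8*sqrt(13)/13, M = 0, N = 8*sqrt(13)/13


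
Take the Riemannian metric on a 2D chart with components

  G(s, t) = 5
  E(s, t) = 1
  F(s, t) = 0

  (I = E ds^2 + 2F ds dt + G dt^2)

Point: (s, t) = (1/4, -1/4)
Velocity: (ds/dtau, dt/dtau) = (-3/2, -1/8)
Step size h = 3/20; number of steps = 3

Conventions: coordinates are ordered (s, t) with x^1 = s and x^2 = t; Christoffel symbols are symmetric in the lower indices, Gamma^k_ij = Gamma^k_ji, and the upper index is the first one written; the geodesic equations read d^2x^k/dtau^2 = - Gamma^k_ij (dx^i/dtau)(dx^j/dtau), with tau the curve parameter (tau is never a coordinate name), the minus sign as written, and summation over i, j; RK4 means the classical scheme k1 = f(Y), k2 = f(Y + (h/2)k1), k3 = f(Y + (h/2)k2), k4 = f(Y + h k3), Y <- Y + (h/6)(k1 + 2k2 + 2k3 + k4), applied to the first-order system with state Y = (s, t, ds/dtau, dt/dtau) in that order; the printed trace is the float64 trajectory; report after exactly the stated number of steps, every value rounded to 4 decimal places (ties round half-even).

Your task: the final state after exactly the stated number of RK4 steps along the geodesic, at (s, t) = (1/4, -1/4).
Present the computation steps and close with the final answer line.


f(Y) = (ds/dtau, dt/dtau, -Gamma^s_ij Y'^i Y'^j, -Gamma^t_ij Y'^i Y'^j) with the Gammas evaluated at the stage position; h = 0.150000; intermediate values shown to 6 dp
step 0: s = 0.2500, t = -0.2500, ds/dtau = -1.5000, dt/dtau = -0.1250
step 1:
  k1: at (s, t) = (0.250000, -0.250000), (ds/dtau, dt/dtau) = (-1.500000, -0.125000); Gamma_sss = 0.000000, Gamma_sst = 0.000000, Gamma_stt = 0.000000, Gamma_tss = 0.000000, Gamma_tst = 0.000000, Gamma_ttt = 0.000000; k1 = (-1.500000, -0.125000, 0.000000, 0.000000)
  k2: at (s, t) = (0.137500, -0.259375), (ds/dtau, dt/dtau) = (-1.500000, -0.125000); Gamma_sss = 0.000000, Gamma_sst = 0.000000, Gamma_stt = 0.000000, Gamma_tss = 0.000000, Gamma_tst = 0.000000, Gamma_ttt = 0.000000; k2 = (-1.500000, -0.125000, 0.000000, 0.000000)
  k3: at (s, t) = (0.137500, -0.259375), (ds/dtau, dt/dtau) = (-1.500000, -0.125000); Gamma_sss = 0.000000, Gamma_sst = 0.000000, Gamma_stt = 0.000000, Gamma_tss = 0.000000, Gamma_tst = 0.000000, Gamma_ttt = 0.000000; k3 = (-1.500000, -0.125000, 0.000000, 0.000000)
  k4: at (s, t) = (0.025000, -0.268750), (ds/dtau, dt/dtau) = (-1.500000, -0.125000); Gamma_sss = 0.000000, Gamma_sst = 0.000000, Gamma_stt = 0.000000, Gamma_tss = 0.000000, Gamma_tst = 0.000000, Gamma_ttt = 0.000000; k4 = (-1.500000, -0.125000, 0.000000, 0.000000)
  Y <- Y + (h/6)(k1 + 2k2 + 2k3 + k4): s = 0.0250, t = -0.2687, ds/dtau = -1.5000, dt/dtau = -0.1250
step 2:
  k1: at (s, t) = (0.025000, -0.268750), (ds/dtau, dt/dtau) = (-1.500000, -0.125000); Gamma_sss = 0.000000, Gamma_sst = 0.000000, Gamma_stt = 0.000000, Gamma_tss = 0.000000, Gamma_tst = 0.000000, Gamma_ttt = 0.000000; k1 = (-1.500000, -0.125000, 0.000000, 0.000000)
  k2: at (s, t) = (-0.087500, -0.278125), (ds/dtau, dt/dtau) = (-1.500000, -0.125000); Gamma_sss = 0.000000, Gamma_sst = 0.000000, Gamma_stt = 0.000000, Gamma_tss = 0.000000, Gamma_tst = 0.000000, Gamma_ttt = 0.000000; k2 = (-1.500000, -0.125000, 0.000000, 0.000000)
  k3: at (s, t) = (-0.087500, -0.278125), (ds/dtau, dt/dtau) = (-1.500000, -0.125000); Gamma_sss = 0.000000, Gamma_sst = 0.000000, Gamma_stt = 0.000000, Gamma_tss = 0.000000, Gamma_tst = 0.000000, Gamma_ttt = 0.000000; k3 = (-1.500000, -0.125000, 0.000000, 0.000000)
  k4: at (s, t) = (-0.200000, -0.287500), (ds/dtau, dt/dtau) = (-1.500000, -0.125000); Gamma_sss = 0.000000, Gamma_sst = 0.000000, Gamma_stt = 0.000000, Gamma_tss = 0.000000, Gamma_tst = 0.000000, Gamma_ttt = 0.000000; k4 = (-1.500000, -0.125000, 0.000000, 0.000000)
  Y <- Y + (h/6)(k1 + 2k2 + 2k3 + k4): s = -0.2000, t = -0.2875, ds/dtau = -1.5000, dt/dtau = -0.1250
step 3:
  k1: at (s, t) = (-0.200000, -0.287500), (ds/dtau, dt/dtau) = (-1.500000, -0.125000); Gamma_sss = 0.000000, Gamma_sst = 0.000000, Gamma_stt = 0.000000, Gamma_tss = 0.000000, Gamma_tst = 0.000000, Gamma_ttt = 0.000000; k1 = (-1.500000, -0.125000, 0.000000, 0.000000)
  k2: at (s, t) = (-0.312500, -0.296875), (ds/dtau, dt/dtau) = (-1.500000, -0.125000); Gamma_sss = 0.000000, Gamma_sst = 0.000000, Gamma_stt = 0.000000, Gamma_tss = 0.000000, Gamma_tst = 0.000000, Gamma_ttt = 0.000000; k2 = (-1.500000, -0.125000, 0.000000, 0.000000)
  k3: at (s, t) = (-0.312500, -0.296875), (ds/dtau, dt/dtau) = (-1.500000, -0.125000); Gamma_sss = 0.000000, Gamma_sst = 0.000000, Gamma_stt = 0.000000, Gamma_tss = 0.000000, Gamma_tst = 0.000000, Gamma_ttt = 0.000000; k3 = (-1.500000, -0.125000, 0.000000, 0.000000)
  k4: at (s, t) = (-0.425000, -0.306250), (ds/dtau, dt/dtau) = (-1.500000, -0.125000); Gamma_sss = 0.000000, Gamma_sst = 0.000000, Gamma_stt = 0.000000, Gamma_tss = 0.000000, Gamma_tst = 0.000000, Gamma_ttt = 0.000000; k4 = (-1.500000, -0.125000, 0.000000, 0.000000)
  Y <- Y + (h/6)(k1 + 2k2 + 2k3 + k4): s = -0.4250, t = -0.3062, ds/dtau = -1.5000, dt/dtau = -0.1250

Answer: s = -0.4250, t = -0.3062, ds/dtau = -1.5000, dt/dtau = -0.1250


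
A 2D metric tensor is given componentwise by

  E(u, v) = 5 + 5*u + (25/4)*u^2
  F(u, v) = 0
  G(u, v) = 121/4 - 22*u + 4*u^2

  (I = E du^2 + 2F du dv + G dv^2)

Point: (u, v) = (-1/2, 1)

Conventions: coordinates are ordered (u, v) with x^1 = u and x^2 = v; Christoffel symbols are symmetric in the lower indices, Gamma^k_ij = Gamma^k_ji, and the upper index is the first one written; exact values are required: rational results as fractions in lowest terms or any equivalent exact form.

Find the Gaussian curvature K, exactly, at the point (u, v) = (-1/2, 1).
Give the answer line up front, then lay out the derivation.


Answer: K = 128/10985

E = 65/16, F = 0, G = 169/4, EG - F^2 = 10985/64 at the point
E_u = -5/4, E_v = 0, F_u = 0, F_v = 0, G_u = -26, G_v = 0
E_vv = 0, F_uv = 0, G_uu = 8
Evaluate Brioschi's two determinant matrices M1, M2 and divide by (EG - F^2)^2.
M1 = [[-E_vv/2 + F_uv - G_uu/2, E_u/2, F_u - E_v/2], [F_v - G_u/2, E, F], [G_v/2, F, G]] = [[-4, -5/8, 0], [13, 65/16, 0], [0, 0, 169/4]]; det M1 = -10985/32
M2 = [[0, E_v/2, G_u/2], [E_v/2, E, F], [G_u/2, F, G]] = [[0, 0, -13], [0, 65/16, 0], [-13, 0, 169/4]]; det M2 = -10985/16
det M1 - det M2 = 10985/32; K = 10985/32 / (10985/64)^2 = 128/10985


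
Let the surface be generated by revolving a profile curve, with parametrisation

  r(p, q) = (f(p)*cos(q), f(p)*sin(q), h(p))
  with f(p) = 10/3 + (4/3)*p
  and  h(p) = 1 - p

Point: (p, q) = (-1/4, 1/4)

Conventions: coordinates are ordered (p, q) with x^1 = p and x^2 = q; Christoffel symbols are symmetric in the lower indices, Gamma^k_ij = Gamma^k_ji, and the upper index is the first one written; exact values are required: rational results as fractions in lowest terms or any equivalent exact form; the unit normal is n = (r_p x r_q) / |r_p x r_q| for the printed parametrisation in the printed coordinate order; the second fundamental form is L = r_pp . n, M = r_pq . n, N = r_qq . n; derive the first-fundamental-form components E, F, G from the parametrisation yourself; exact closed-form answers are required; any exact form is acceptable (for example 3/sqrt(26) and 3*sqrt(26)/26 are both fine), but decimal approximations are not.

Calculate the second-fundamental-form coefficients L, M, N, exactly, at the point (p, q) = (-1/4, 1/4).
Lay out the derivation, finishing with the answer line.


f = 3, f' = 4/3, f'' = 0, h' = -1, h'' = 0
E = 25/9, F = 0, G = 9; answer radicand W^2 = 25/9
unnormalised second-form numerators: l = 0, m = 0, n = -3; L = l/sqrt(25/9), and similarly M = m/sqrt(W^2), N = n/sqrt(W^2)

Answer: L = 0, M = 0, N = -9/5


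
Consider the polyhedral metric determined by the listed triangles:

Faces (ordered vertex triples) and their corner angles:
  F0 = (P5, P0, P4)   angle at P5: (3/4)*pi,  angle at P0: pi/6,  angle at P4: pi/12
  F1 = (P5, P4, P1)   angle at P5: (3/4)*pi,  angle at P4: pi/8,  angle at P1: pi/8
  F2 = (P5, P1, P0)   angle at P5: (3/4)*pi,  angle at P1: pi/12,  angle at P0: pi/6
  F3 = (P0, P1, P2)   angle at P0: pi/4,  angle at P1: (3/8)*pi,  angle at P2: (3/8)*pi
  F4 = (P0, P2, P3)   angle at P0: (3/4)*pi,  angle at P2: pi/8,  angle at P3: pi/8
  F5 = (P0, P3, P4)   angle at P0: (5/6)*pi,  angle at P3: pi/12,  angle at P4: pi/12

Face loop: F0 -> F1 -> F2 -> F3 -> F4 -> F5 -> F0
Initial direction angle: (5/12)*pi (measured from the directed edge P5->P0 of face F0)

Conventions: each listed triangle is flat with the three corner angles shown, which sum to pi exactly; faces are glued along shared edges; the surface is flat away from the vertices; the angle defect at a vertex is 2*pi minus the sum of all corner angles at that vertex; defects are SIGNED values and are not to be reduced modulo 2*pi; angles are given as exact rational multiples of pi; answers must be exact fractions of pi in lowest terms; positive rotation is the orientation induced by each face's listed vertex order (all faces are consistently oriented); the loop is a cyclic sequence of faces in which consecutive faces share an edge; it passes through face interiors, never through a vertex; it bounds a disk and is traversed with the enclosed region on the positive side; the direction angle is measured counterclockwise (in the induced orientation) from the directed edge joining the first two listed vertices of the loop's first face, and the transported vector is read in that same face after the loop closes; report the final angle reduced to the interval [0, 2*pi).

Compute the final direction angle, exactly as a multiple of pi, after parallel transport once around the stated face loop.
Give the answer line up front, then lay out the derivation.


Answer: final direction angle = 0

enclosed vertex P0: corner angles sum to (13/6)*pi, defect = 2*pi - (13/6)*pi = -pi/6
enclosed vertex P5: corner angles sum to (9/4)*pi, defect = 2*pi - (9/4)*pi = -pi/4
the final direction is the initial angle plus the enclosed defects, taken mod 2*pi in the induced orientation
final angle = (5/12)*pi - (5/12)*pi = 0 (mod 2*pi)


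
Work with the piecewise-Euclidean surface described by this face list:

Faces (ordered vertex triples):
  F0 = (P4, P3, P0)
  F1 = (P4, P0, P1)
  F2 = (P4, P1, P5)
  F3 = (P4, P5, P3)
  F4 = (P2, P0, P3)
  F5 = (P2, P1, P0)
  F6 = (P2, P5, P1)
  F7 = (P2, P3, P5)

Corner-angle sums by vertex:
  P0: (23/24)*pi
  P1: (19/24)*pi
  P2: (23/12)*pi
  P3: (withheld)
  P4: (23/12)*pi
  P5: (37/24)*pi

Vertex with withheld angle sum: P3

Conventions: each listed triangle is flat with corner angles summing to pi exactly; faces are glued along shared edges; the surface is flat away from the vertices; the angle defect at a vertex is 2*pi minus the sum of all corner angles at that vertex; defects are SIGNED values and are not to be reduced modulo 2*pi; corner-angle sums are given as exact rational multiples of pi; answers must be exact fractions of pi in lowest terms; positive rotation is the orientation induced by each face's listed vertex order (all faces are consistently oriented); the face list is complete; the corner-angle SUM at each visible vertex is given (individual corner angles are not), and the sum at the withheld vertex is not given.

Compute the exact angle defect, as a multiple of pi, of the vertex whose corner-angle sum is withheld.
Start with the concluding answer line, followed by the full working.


Answer: defect(P3) = (9/8)*pi

V = 6, E = 12, F = 8; chi = V - E + F = 2
Gauss-Bonnet: total defect = 2*pi*chi = 4*pi; visible defects sum to (23/8)*pi


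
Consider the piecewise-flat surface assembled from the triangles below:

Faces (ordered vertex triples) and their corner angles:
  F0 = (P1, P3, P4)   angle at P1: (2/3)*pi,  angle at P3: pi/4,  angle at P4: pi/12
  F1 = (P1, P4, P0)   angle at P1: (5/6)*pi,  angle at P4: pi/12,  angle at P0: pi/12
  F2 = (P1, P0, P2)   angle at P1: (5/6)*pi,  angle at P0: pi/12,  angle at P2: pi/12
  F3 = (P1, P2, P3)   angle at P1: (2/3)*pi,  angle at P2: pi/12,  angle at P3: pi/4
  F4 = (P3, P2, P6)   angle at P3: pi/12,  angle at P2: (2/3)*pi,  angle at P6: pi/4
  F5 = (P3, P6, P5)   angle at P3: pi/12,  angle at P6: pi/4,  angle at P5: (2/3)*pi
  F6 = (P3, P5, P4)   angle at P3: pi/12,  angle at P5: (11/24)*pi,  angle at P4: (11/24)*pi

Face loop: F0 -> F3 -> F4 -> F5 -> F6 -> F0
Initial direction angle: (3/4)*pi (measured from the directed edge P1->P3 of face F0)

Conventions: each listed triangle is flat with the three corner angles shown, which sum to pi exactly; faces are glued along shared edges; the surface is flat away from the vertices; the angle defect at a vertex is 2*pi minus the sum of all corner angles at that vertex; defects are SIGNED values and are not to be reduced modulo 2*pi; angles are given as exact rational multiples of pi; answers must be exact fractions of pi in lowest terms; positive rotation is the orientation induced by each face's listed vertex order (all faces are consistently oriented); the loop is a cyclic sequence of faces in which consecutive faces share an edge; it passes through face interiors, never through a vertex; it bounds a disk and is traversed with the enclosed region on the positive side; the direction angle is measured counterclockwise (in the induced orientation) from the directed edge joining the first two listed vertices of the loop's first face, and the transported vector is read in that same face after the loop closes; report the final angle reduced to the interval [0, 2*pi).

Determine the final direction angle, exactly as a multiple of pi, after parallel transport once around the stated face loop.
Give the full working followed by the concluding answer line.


enclosed vertex P3: corner angles sum to (3/4)*pi, defect = 2*pi - (3/4)*pi = (5/4)*pi
final direction = starting direction + enclosed defect total, reduced mod 2*pi (induced orientation)
final angle = (3/4)*pi + (5/4)*pi = 0 (mod 2*pi)

Answer: final direction angle = 0


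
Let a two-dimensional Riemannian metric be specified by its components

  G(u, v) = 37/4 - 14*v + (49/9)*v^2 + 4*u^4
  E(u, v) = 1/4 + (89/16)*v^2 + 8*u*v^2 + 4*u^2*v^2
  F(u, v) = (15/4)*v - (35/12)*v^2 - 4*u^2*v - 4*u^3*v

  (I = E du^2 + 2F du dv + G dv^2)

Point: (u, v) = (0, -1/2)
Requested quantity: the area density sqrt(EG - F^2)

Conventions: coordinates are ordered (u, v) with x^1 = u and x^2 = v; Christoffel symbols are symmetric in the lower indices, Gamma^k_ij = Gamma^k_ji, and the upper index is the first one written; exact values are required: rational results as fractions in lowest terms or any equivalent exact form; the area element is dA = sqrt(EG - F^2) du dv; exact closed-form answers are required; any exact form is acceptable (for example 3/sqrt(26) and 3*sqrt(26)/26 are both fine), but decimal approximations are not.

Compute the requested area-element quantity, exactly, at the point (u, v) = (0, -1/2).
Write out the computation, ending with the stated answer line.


E = 105/64, F = -125/48, G = 317/18; EG - F^2 = 50945/2304

Answer: sqrt(EG - F^2) = sqrt(50945)/48


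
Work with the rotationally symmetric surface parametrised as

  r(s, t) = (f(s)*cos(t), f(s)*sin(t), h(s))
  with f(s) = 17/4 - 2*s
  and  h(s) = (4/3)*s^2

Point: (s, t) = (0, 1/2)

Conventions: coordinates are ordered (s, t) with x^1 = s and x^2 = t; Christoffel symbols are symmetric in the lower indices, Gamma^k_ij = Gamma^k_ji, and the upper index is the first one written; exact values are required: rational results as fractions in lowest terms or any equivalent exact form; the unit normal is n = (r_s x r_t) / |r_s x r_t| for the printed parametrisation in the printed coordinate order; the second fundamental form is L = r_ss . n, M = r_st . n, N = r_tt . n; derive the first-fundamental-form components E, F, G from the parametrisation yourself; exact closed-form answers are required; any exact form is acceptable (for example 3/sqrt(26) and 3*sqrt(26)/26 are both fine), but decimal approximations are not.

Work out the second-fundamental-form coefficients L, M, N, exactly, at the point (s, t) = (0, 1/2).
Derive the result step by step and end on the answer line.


f = 17/4, f' = -2, f'' = 0, h' = 0, h'' = 8/3
E = 4, F = 0, G = 289/16; answer radicand W^2 = 4
unnormalised second-form numerators: l = -16/3, m = 0, n = 0; L = l/sqrt(4), and similarly M = m/sqrt(W^2), N = n/sqrt(W^2)

Answer: L = -8/3, M = 0, N = 0


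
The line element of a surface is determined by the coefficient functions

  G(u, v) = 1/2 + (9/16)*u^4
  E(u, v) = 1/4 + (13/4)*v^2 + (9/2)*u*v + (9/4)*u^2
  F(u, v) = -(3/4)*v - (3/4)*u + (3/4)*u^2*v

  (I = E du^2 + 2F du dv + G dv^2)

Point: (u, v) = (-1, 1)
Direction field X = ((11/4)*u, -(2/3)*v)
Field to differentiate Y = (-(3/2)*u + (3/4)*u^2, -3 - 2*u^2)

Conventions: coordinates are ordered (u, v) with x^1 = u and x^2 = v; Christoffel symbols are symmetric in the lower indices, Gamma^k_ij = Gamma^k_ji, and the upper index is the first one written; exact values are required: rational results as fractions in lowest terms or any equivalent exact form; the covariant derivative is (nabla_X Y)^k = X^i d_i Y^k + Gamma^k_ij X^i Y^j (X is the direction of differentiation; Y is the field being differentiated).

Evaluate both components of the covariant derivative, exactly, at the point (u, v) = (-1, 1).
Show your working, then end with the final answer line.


E = 5/4, F = 3/4, G = 17/16 at the point
E_u = 0, E_v = 2, F_u = -9/4, F_v = 0, G_u = -9/4, G_v = 0
EG - F^2 = 49/64;  g^inv = (64/49) * [[17/16, -3/4], [-3/4, 5/4]]
first-kind symbols [ij,l] = (1/2)(d_i g_jl + d_j g_il - d_l g_ij): [uu,u] = E_u/2 = 0, [uu,v] = F_u - E_v/2 = -13/4, [uv,u] = E_v/2 = 1, [uv,v] = G_u/2 = -9/8, [vv,u] = F_v - G_u/2 = 9/8, [vv,v] = G_v/2 = 0
Gamma^u_ij = (G*[ij,u] - F*[ij,v])/(EG - F^2), Gamma^v_ij = (E*[ij,v] - F*[ij,u])/(EG - F^2)
Gamma_uuu = 156/49, Gamma_uuv = 122/49, Gamma_uvv = 153/98, Gamma_vuu = -260/49, Gamma_vuv = -138/49, Gamma_vvv = -54/49
X = (-11/4, -2/3), Y = (9/4, -5) at the point

Answer: (nabla_X Y)^u = 2377/98, (nabla_X Y)^v = -3203/196


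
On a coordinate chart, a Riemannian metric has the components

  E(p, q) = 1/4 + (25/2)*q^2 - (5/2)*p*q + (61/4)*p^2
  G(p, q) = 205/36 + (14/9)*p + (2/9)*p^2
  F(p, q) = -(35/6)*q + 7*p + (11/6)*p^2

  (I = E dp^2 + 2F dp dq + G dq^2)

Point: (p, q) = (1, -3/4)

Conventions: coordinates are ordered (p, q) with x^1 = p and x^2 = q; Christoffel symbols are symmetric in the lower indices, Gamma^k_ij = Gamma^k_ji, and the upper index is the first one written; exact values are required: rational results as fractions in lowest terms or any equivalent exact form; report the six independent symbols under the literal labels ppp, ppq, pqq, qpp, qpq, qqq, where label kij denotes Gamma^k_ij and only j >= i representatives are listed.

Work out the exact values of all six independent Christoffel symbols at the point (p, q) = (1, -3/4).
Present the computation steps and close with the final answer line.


E = 781/32, F = 317/24, G = 269/36 at the point
E_p = 259/8, E_q = -85/4, F_p = 32/3, F_q = -35/6, G_p = 2, G_q = 0
EG - F^2 = 3037/384;  g^inv = (384/3037) * [[269/36, -317/24], [-317/24, 781/32]]
first-kind symbols [ij,l] = (1/2)(d_i g_jl + d_j g_il - d_l g_ij): [pp,p] = E_p/2 = 259/16, [pp,q] = F_p - E_q/2 = 511/24, [pq,p] = E_q/2 = -85/8, [pq,q] = G_p/2 = 1, [qq,p] = F_q - G_p/2 = -41/6, [qq,q] = G_q/2 = 0
Gamma^p_ij = (G*[ij,p] - F*[ij,q])/(EG - F^2), Gamma^q_ij = (E*[ij,q] - F*[ij,p])/(EG - F^2)

Answer: Gamma_ppp = -61544/3037, Gamma_ppq = -106676/9111, Gamma_pqq = -176464/27333, Gamma_qpp = 234885/6074, Gamma_qpq = 63262/3037, Gamma_qqq = 103976/9111


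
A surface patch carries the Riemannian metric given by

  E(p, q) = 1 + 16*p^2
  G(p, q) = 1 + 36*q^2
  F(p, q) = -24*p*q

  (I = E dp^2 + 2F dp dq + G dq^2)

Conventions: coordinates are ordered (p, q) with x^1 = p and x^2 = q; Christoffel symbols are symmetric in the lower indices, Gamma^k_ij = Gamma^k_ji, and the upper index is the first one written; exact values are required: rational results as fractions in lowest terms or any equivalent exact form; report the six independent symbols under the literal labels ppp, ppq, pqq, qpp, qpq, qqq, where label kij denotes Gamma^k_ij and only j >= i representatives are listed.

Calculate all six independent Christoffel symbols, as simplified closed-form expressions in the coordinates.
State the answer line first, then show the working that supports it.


Answer: Gamma_ppp = 16*p/(16*p^2 + 36*q^2 + 1), Gamma_ppq = 0, Gamma_pqq = -24*p/(16*p^2 + 36*q^2 + 1), Gamma_qpp = -24*q/(16*p^2 + 36*q^2 + 1), Gamma_qpq = 0, Gamma_qqq = 36*q/(16*p^2 + 36*q^2 + 1)

E = 1 + 16*p^2; F = -24*p*q; G = 1 + 36*q^2
Gamma^k_ij = (1/2) g^{kl} (d_i g_jl + d_j g_il - d_l g_ij), with g^inv = (1/(EG-F^2)) [[G, -F], [-F, E]]
first partials: E_p = 32*p, E_q = 0, F_p = -24*q, F_q = -24*p, G_p = 0, G_q = 72*q
D = EG - F^2 = 1 + 36*q^2 + 16*p^2
expanded: Gamma^p_pp = (G E_p - 2F F_p + F E_q)/(2D), Gamma^p_pq = (G E_q - F G_p)/(2D), Gamma^p_qq = (2G F_q - G G_p - F G_q)/(2D), Gamma^q_pp = (2E F_p - E E_q - F E_p)/(2D), Gamma^q_pq = (E G_p - F E_q)/(2D), Gamma^q_qq = (E G_q - 2F F_q + F G_p)/(2D); substitute and cancel common factors


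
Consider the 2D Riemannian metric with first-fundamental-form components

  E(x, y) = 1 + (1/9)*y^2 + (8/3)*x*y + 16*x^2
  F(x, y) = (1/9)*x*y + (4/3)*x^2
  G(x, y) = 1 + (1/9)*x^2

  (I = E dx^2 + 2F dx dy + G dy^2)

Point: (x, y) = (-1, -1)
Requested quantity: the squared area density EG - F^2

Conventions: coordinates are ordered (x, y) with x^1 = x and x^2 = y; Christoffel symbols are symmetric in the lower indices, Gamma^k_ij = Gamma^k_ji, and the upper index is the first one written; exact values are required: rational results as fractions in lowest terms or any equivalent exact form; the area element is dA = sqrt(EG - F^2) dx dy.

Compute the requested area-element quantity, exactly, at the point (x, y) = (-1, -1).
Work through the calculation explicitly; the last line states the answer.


E = 178/9, F = 13/9, G = 10/9; EG - F^2 = 179/9

Answer: EG - F^2 = 179/9


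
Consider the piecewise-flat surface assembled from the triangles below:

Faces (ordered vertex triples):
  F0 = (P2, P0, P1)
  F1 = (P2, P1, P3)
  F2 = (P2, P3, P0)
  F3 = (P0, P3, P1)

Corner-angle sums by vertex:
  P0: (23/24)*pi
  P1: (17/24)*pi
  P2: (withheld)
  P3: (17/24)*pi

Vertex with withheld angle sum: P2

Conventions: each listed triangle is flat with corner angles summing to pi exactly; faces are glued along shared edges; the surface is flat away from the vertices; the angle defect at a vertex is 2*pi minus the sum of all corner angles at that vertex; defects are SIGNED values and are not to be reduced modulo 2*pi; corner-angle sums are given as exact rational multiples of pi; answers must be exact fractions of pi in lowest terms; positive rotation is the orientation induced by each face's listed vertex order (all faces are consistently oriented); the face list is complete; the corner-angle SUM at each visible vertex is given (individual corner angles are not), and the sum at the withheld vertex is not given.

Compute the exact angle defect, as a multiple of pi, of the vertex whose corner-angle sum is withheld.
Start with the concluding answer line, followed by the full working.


Answer: defect(P2) = (3/8)*pi

V = 4, E = 6, F = 4; chi = V - E + F = 2
Gauss-Bonnet: total defect = 2*pi*chi = 4*pi; visible defects sum to (29/8)*pi


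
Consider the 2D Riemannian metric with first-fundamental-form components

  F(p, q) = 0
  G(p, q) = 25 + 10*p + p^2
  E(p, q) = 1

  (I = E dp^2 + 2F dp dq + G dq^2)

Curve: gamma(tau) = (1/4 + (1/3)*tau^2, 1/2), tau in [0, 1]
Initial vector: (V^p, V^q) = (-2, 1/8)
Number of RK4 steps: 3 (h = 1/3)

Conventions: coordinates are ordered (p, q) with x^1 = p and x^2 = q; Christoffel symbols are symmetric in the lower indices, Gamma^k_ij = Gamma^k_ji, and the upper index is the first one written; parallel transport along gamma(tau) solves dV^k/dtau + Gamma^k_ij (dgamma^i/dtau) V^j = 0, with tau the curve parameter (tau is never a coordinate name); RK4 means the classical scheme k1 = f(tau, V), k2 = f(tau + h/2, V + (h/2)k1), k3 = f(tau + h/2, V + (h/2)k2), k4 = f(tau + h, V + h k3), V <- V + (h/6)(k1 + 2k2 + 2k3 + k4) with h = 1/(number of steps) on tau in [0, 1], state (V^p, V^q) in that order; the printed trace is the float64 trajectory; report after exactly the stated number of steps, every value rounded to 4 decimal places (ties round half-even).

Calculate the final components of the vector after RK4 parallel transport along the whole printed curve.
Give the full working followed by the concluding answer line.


gamma'(tau) = ((2/3)*tau, 0); f(tau, V)^k = -Gamma^k_ij(gamma(tau)) gamma'^i(tau) V^j; h = 1/3; intermediate values shown to 6 dp
curve data and Christoffel symbols at the stage parameters:
  tau = 0.000000: gamma = (0.250000, 0.500000), gamma' = (0.000000, 0.000000); Gamma_ppp = 0.000000, Gamma_ppq = 0.000000, Gamma_pqq = -5.250000, Gamma_qpp = 0.000000, Gamma_qpq = 0.190476, Gamma_qqq = 0.000000
  tau = 0.166667: gamma = (0.259259, 0.500000), gamma' = (0.111111, 0.000000); Gamma_ppp = 0.000000, Gamma_ppq = 0.000000, Gamma_pqq = -5.259259, Gamma_qpp = 0.000000, Gamma_qpq = 0.190141, Gamma_qqq = 0.000000
  tau = 0.333333: gamma = (0.287037, 0.500000), gamma' = (0.222222, 0.000000); Gamma_ppp = 0.000000, Gamma_ppq = 0.000000, Gamma_pqq = -5.287037, Gamma_qpp = 0.000000, Gamma_qpq = 0.189142, Gamma_qqq = 0.000000
  tau = 0.500000: gamma = (0.333333, 0.500000), gamma' = (0.333333, 0.000000); Gamma_ppp = 0.000000, Gamma_ppq = 0.000000, Gamma_pqq = -5.333333, Gamma_qpp = 0.000000, Gamma_qpq = 0.187500, Gamma_qqq = 0.000000
  tau = 0.666667: gamma = (0.398148, 0.500000), gamma' = (0.444444, 0.000000); Gamma_ppp = 0.000000, Gamma_ppq = 0.000000, Gamma_pqq = -5.398148, Gamma_qpp = 0.000000, Gamma_qpq = 0.185249, Gamma_qqq = 0.000000
  tau = 0.833333: gamma = (0.481481, 0.500000), gamma' = (0.555556, 0.000000); Gamma_ppp = 0.000000, Gamma_ppq = 0.000000, Gamma_pqq = -5.481481, Gamma_qpp = 0.000000, Gamma_qpq = 0.182432, Gamma_qqq = 0.000000
  tau = 1.000000: gamma = (0.583333, 0.500000), gamma' = (0.666667, 0.000000); Gamma_ppp = 0.000000, Gamma_ppq = 0.000000, Gamma_pqq = -5.583333, Gamma_qpp = 0.000000, Gamma_qpq = 0.179104, Gamma_qqq = 0.000000
step 0: V^p = -2.0000, V^q = 0.1250
step 1: k1 = (0.000000, 0.000000), k2 = (0.000000, -0.002641), k3 = (0.000000, -0.002632), k4 = (0.000000, -0.005217); V <- V + (h/6)(k1 + 2k2 + 2k3 + k4): V^p = -2.0000, V^q = 0.1241
step 2: k1 = (0.000000, -0.005217), k2 = (0.000000, -0.007703), k3 = (0.000000, -0.007678), k4 = (0.000000, -0.010009); V <- V + (h/6)(k1 + 2k2 + 2k3 + k4): V^p = -2.0000, V^q = 0.1216
step 3: k1 = (0.000000, -0.010009), k2 = (0.000000, -0.012152), k3 = (0.000000, -0.012116), k4 = (0.000000, -0.014034); V <- V + (h/6)(k1 + 2k2 + 2k3 + k4): V^p = -2.0000, V^q = 0.1175

Answer: V^p = -2.0000, V^q = 0.1175


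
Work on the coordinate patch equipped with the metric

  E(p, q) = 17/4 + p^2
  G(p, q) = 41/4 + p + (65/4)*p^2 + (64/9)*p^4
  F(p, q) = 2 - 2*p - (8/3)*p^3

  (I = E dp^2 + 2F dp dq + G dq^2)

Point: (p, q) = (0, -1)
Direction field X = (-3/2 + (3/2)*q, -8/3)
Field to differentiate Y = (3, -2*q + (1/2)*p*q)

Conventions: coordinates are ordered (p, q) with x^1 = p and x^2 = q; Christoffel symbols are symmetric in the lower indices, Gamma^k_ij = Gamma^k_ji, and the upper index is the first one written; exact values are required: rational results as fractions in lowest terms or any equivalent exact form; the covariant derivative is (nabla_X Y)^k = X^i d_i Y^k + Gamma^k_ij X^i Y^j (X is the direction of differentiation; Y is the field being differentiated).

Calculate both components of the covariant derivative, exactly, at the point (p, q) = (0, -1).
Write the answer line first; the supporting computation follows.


Answer: (nabla_X Y)^p = 256/1899, (nabla_X Y)^q = 29929/3798

E = 17/4, F = 2, G = 41/4 at the point
E_p = 0, E_q = 0, F_p = -2, F_q = 0, G_p = 1, G_q = 0
EG - F^2 = 633/16;  g^inv = (16/633) * [[41/4, -2], [-2, 17/4]]
first-kind symbols [ij,l] = (1/2)(d_i g_jl + d_j g_il - d_l g_ij): [pp,p] = E_p/2 = 0, [pp,q] = F_p - E_q/2 = -2, [pq,p] = E_q/2 = 0, [pq,q] = G_p/2 = 1/2, [qq,p] = F_q - G_p/2 = -1/2, [qq,q] = G_q/2 = 0
Gamma^p_ij = (G*[ij,p] - F*[ij,q])/(EG - F^2), Gamma^q_ij = (E*[ij,q] - F*[ij,p])/(EG - F^2)
Gamma_ppp = 64/633, Gamma_ppq = -16/633, Gamma_pqq = -82/633, Gamma_qpp = -136/633, Gamma_qpq = 34/633, Gamma_qqq = 16/633
X = (-3, -8/3), Y = (3, 2) at the point
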